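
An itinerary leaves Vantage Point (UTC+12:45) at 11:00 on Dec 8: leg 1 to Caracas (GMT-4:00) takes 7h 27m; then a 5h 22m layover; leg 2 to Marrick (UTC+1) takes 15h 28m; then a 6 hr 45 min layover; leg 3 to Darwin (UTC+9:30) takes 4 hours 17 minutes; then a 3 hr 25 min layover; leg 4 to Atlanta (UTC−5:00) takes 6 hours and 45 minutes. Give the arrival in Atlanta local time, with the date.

18:44 on Dec 9

Convert departure to UTC: 11:00 − 12:45 = 22:15 UTC on Dec 7.
Add 7 hours and 27 minutes leg 1 → 05:42 UTC (Dec 8).
Add 5 hours and 22 minutes layover in Caracas → 11:04 UTC.
Add 15 hours 28 minutes leg 2 → 02:32 UTC (Dec 9).
Add 6 hours 45 minutes layover in Marrick → 09:17 UTC.
Add 4 hours and 17 minutes leg 3 → 13:34 UTC.
Add 3 hours 25 minutes layover in Darwin → 16:59 UTC.
Add 6 hours 45 minutes leg 4 → 23:44 UTC.
Atlanta is UTC−5:00, so local arrival = 23:44 − 5:00 = 18:44 on Dec 9.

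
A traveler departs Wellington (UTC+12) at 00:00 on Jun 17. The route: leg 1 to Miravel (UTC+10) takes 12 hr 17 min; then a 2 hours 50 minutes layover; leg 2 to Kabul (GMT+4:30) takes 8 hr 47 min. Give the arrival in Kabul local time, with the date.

16:24 on June 17

Convert departure to UTC: 00:00 − 12:00 = 12:00 UTC on Jun 16.
Add 12 hours and 17 minutes leg 1 → 00:17 UTC (Jun 17).
Add 2 hours and 50 minutes layover in Miravel → 03:07 UTC.
Add 8 hours 47 minutes leg 2 → 11:54 UTC.
Kabul is UTC+4:30, so local arrival = 11:54 + 4:30 = 16:24 on Jun 17.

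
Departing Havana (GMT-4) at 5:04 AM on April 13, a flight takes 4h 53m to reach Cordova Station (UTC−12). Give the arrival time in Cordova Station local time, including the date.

Convert departure to UTC: 5:04 AM + 4:00 = 9:04 AM UTC on Apr 13.
Add 4 hours 53 minutes travel time → 1:57 PM UTC.
Cordova Station is UTC−12:00, so local arrival = 1:57 PM − 12:00 = 1:57 AM on Apr 13.

1:57 AM on Apr 13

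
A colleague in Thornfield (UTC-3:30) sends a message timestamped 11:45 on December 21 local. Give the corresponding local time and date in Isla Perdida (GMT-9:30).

In UTC: 11:45 + 3:30 = 15:15 on Dec 21.
Isla Perdida is UTC−9:30: 15:15 − 9:30 = 05:45 on Dec 21.

05:45 on Dec 21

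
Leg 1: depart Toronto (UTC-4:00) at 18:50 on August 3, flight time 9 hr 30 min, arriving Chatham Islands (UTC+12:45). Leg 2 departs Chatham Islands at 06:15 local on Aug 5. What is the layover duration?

9 hours 10 minutes

Convert departure to UTC: 18:50 + 4:00 = 22:50 UTC on Aug 3.
Add 9 hours 30 minutes flight time → 08:20 UTC (Aug 4).
Chatham Islands is UTC+12:45, so local arrival = 08:20 + 12:45 = 21:05 on Aug 4.
Layover = 06:15 − 21:05 (+1 day) = 9 hours 10 minutes.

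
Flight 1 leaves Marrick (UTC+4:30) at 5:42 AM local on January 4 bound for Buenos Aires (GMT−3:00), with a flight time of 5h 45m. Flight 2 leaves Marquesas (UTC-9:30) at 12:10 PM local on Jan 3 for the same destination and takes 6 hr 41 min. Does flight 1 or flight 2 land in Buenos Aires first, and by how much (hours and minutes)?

the second, by 2 hours 36 minutes

Flight 1 in UTC: 5:42 AM − 4:30 = 1:12 AM on Jan 4.
+5 hours and 45 minutes → arrive 6:57 AM UTC on Jan 4.
Flight 2 in UTC: 12:10 PM + 9:30 = 9:40 PM on Jan 3.
+6 hours and 41 minutes → arrive 4:21 AM UTC on Jan 4.
Flight 2 lands earlier by 2 hours 36 minutes.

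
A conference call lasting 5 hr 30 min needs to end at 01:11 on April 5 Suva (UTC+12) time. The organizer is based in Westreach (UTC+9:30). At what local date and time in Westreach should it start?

17:11 on April 4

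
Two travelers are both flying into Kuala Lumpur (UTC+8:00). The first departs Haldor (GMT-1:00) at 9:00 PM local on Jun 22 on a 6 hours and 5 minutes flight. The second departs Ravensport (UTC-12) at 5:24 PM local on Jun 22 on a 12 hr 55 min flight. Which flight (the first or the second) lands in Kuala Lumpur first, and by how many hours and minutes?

the first, by 14 hours 14 minutes

Flight 1 in UTC: 9:00 PM + 1:00 = 10:00 PM on Jun 22.
+6 hours and 5 minutes → arrive 4:05 AM UTC on Jun 23.
Flight 2 in UTC: 5:24 PM + 12:00 = 5:24 AM on Jun 23.
+12 hours and 55 minutes → arrive 6:19 PM UTC on Jun 23.
Flight 1 lands earlier by 14 hours 14 minutes.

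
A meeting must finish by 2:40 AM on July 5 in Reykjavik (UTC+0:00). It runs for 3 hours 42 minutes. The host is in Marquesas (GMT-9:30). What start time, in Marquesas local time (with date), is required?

Target end time is already UTC: 2:40 AM on Jul 5.
Subtract 3 hours 42 minutes → start 10:58 PM UTC on Jul 4.
Marquesas is UTC−9:30: 10:58 PM − 9:30 = 1:28 PM on Jul 4.

1:28 PM on Jul 4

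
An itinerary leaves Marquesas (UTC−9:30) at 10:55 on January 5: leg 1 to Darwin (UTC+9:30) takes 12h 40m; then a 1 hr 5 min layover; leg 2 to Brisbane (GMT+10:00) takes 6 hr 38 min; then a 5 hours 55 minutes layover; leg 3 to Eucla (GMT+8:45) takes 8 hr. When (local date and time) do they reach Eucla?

Convert departure to UTC: 10:55 + 9:30 = 20:25 UTC on Jan 5.
Add 12 hours 40 minutes leg 1 → 09:05 UTC (Jan 6).
Add 1 hour and 5 minutes layover in Darwin → 10:10 UTC.
Add 6 hours and 38 minutes leg 2 → 16:48 UTC.
Add 5 hours and 55 minutes layover in Brisbane → 22:43 UTC.
Add 8 hours leg 3 → 06:43 UTC (Jan 7).
Eucla is UTC+8:45, so local arrival = 06:43 + 8:45 = 15:28 on Jan 7.

15:28 on January 7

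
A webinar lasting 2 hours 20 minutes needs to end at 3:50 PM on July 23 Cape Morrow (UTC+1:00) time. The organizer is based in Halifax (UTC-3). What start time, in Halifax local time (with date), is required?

Target end time in UTC: 3:50 PM − 1:00 = 2:50 PM on Jul 23.
Subtract 2 hours 20 minutes → start 12:30 PM UTC on Jul 23.
Halifax is UTC−3:00: 12:30 PM − 3:00 = 9:30 AM on Jul 23.

9:30 AM on Jul 23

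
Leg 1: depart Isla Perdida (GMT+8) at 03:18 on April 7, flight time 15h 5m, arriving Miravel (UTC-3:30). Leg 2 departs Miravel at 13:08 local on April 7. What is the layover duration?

6 hours 15 minutes

Convert departure to UTC: 03:18 − 8:00 = 19:18 UTC on Apr 6.
Add 15 hours and 5 minutes flight time → 10:23 UTC (Apr 7).
Miravel is UTC−3:30, so local arrival = 10:23 − 3:30 = 06:53 on Apr 7.
Layover = 13:08 − 06:53 = 6 hours 15 minutes.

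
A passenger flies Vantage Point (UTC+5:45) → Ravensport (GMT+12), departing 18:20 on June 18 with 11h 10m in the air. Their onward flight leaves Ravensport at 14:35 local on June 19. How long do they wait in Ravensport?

2 hours 50 minutes

Convert departure to UTC: 18:20 − 5:45 = 12:35 UTC on Jun 18.
Add 11 hours 10 minutes flight time → 23:45 UTC.
Ravensport is UTC+12:00, so local arrival = 23:45 + 12:00 = 11:45 on Jun 19.
Layover = 14:35 − 11:45 = 2 hours 50 minutes.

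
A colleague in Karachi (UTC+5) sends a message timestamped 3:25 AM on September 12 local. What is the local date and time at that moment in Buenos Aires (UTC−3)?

7:25 PM on September 11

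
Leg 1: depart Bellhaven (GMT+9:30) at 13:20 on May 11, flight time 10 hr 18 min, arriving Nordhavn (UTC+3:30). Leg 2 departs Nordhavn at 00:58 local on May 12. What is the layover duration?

Convert departure to UTC: 13:20 − 9:30 = 03:50 UTC on May 11.
Add 10 hours and 18 minutes flight time → 14:08 UTC.
Nordhavn is UTC+3:30, so local arrival = 14:08 + 3:30 = 17:38 on May 11.
Layover = 00:58 − 17:38 (+1 day) = 7 hours 20 minutes.

7 hours 20 minutes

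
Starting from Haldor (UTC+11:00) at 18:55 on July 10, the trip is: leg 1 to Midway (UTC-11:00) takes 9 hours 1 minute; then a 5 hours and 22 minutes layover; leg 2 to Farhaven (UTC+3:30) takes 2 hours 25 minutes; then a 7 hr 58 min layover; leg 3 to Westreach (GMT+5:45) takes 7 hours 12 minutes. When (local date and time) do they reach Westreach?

21:38 on July 11

Convert departure to UTC: 18:55 − 11:00 = 07:55 UTC on Jul 10.
Add 9 hours 1 minute leg 1 → 16:56 UTC.
Add 5 hours 22 minutes layover in Midway → 22:18 UTC.
Add 2 hours and 25 minutes leg 2 → 00:43 UTC (Jul 11).
Add 7 hours 58 minutes layover in Farhaven → 08:41 UTC.
Add 7 hours 12 minutes leg 3 → 15:53 UTC.
Westreach is UTC+5:45, so local arrival = 15:53 + 5:45 = 21:38 on Jul 11.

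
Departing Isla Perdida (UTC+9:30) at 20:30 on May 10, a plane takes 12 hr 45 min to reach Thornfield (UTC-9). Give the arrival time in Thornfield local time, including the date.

Convert departure to UTC: 20:30 − 9:30 = 11:00 UTC on May 10.
Add 12 hours and 45 minutes travel time → 23:45 UTC.
Thornfield is UTC−9:00, so local arrival = 23:45 − 9:00 = 14:45 on May 10.

14:45 on May 10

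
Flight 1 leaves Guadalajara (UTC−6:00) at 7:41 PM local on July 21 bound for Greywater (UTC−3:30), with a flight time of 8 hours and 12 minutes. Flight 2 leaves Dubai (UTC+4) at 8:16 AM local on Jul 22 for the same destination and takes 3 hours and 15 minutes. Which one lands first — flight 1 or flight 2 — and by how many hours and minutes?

the second, by 2 hours 22 minutes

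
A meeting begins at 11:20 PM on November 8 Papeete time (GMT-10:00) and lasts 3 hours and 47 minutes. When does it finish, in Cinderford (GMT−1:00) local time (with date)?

12:07 PM on November 9

Convert start to UTC: 11:20 PM + 10:00 = 9:20 AM UTC on Nov 9.
Add 3 hours and 47 minutes duration → 1:07 PM UTC.
Cinderford is UTC−1:00, so local end time = 1:07 PM − 1:00 = 12:07 PM on Nov 9.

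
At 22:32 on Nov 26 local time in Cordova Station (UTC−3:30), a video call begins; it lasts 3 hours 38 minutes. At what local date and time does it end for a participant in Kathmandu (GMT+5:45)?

Convert start to UTC: 22:32 + 3:30 = 02:02 UTC on Nov 27.
Add 3 hours 38 minutes duration → 05:40 UTC.
Kathmandu is UTC+5:45, so local end time = 05:40 + 5:45 = 11:25 on Nov 27.

11:25 on November 27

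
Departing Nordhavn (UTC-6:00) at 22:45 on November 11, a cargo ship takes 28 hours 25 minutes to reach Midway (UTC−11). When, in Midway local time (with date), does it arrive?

22:10 on November 12

Convert departure to UTC: 22:45 + 6:00 = 04:45 UTC on Nov 12.
Add 28 hours 25 minutes travel time → 09:10 UTC (Nov 13).
Midway is UTC−11:00, so local arrival = 09:10 − 11:00 = 22:10 on Nov 12.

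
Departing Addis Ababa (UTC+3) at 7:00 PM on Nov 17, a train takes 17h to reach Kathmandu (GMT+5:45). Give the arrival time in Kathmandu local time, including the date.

2:45 PM on November 18

Convert departure to UTC: 7:00 PM − 3:00 = 4:00 PM UTC on Nov 17.
Add 17 hours travel time → 9:00 AM UTC (Nov 18).
Kathmandu is UTC+5:45, so local arrival = 9:00 AM + 5:45 = 2:45 PM on Nov 18.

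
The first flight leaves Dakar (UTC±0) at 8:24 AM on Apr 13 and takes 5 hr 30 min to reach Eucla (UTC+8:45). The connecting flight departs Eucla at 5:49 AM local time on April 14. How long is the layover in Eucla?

Dakar is at UTC+0, so departure is already 8:24 AM UTC on Apr 13.
Add 5 hours 30 minutes flight time → 1:54 PM UTC.
Eucla is UTC+8:45, so local arrival = 1:54 PM + 8:45 = 10:39 PM on Apr 13.
Layover = 5:49 AM − 10:39 PM (+1 day) = 7 hours 10 minutes.

7 hours 10 minutes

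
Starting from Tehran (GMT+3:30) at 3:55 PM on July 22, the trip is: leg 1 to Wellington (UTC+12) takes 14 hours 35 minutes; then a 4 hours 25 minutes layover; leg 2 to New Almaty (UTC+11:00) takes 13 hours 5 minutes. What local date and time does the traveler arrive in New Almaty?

7:30 AM on Jul 24

Convert departure to UTC: 3:55 PM − 3:30 = 12:25 PM UTC on Jul 22.
Add 14 hours and 35 minutes leg 1 → 3:00 AM UTC (Jul 23).
Add 4 hours and 25 minutes layover in Wellington → 7:25 AM UTC.
Add 13 hours 5 minutes leg 2 → 8:30 PM UTC.
New Almaty is UTC+11:00, so local arrival = 8:30 PM + 11:00 = 7:30 AM on Jul 24.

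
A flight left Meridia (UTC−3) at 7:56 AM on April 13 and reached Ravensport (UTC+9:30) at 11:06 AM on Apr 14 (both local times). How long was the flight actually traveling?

Departure in UTC: 7:56 AM + 3:00 = 10:56 AM on Apr 13.
Arrival in UTC: 11:06 AM − 9:30 = 1:36 AM on Apr 14.
Elapsed = 1:36 AM − 10:56 AM (+1 day) = 14 hours 40 minutes.

14 hours 40 minutes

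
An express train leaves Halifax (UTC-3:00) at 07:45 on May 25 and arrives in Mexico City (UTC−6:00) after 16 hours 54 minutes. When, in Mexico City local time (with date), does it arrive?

21:39 on May 25

Convert departure to UTC: 07:45 + 3:00 = 10:45 UTC on May 25.
Add 16 hours and 54 minutes travel time → 03:39 UTC (May 26).
Mexico City is UTC−6:00, so local arrival = 03:39 − 6:00 = 21:39 on May 25.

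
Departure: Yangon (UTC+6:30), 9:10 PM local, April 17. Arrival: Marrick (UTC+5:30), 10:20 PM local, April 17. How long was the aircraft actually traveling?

2 hours 10 minutes

Departure in UTC: 9:10 PM − 6:30 = 2:40 PM on Apr 17.
Arrival in UTC: 10:20 PM − 5:30 = 4:50 PM on Apr 17.
Elapsed = 4:50 PM − 2:40 PM = 2 hours 10 minutes.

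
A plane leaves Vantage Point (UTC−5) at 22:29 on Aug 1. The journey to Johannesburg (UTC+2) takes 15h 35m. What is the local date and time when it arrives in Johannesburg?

21:04 on Aug 2

Convert departure to UTC: 22:29 + 5:00 = 03:29 UTC on Aug 2.
Add 15 hours and 35 minutes travel time → 19:04 UTC.
Johannesburg is UTC+2:00, so local arrival = 19:04 + 2:00 = 21:04 on Aug 2.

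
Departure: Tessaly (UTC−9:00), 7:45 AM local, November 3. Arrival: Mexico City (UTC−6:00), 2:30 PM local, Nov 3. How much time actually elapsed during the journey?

3 hours 45 minutes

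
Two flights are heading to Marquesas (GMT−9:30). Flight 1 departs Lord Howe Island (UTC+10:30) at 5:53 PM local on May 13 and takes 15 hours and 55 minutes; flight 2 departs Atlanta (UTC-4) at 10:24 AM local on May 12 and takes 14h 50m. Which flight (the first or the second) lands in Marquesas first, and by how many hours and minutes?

the second, by 18 hours 4 minutes

Flight 1 in UTC: 5:53 PM − 10:30 = 7:23 AM on May 13.
+15 hours and 55 minutes → arrive 11:18 PM UTC on May 13.
Flight 2 in UTC: 10:24 AM + 4:00 = 2:24 PM on May 12.
+14 hours and 50 minutes → arrive 5:14 AM UTC on May 13.
Flight 2 lands earlier by 18 hours 4 minutes.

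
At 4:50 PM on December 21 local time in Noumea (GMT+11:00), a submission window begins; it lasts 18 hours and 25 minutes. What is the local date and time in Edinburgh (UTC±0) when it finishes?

Convert start to UTC: 4:50 PM − 11:00 = 5:50 AM UTC on Dec 21.
Add 18 hours and 25 minutes duration → 12:15 AM UTC (Dec 22).
Edinburgh is UTC+0, so local end time is the same: 12:15 AM on Dec 22.

12:15 AM on December 22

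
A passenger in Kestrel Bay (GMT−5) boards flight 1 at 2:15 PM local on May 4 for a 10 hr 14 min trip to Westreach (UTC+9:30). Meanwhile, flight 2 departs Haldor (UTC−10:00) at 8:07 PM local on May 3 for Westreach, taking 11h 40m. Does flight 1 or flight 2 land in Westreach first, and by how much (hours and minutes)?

the second, by 11 hours 42 minutes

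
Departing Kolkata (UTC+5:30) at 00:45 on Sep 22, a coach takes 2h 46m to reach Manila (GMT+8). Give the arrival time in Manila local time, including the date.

Manila is 2:30 ahead of Kolkata.
After 2 hours and 46 minutes it is 03:31 in Kolkata.
Shift by the zone difference: 03:31 + 2:30 = 06:01 on Sep 22 in Manila.

06:01 on September 22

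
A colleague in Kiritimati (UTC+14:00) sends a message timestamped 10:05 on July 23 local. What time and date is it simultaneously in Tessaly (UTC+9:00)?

In UTC: 10:05 − 14:00 = 20:05 on Jul 22.
Tessaly is UTC+9:00: 20:05 + 9:00 = 05:05 on Jul 23.

05:05 on July 23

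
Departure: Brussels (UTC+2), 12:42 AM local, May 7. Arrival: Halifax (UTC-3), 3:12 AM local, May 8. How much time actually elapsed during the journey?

Departure in UTC: 12:42 AM − 2:00 = 10:42 PM on May 6.
Arrival in UTC: 3:12 AM + 3:00 = 6:12 AM on May 8.
Elapsed = 6:12 AM − 10:42 PM (+2 days) = 31 hours 30 minutes.

31 hours 30 minutes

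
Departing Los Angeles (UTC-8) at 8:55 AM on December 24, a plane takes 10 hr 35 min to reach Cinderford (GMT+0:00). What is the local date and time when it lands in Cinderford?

Convert departure to UTC: 8:55 AM + 8:00 = 4:55 PM UTC on Dec 24.
Add 10 hours and 35 minutes travel time → 3:30 AM UTC (Dec 25).
Cinderford is UTC+0, so local arrival is the same: 3:30 AM on Dec 25.

3:30 AM on December 25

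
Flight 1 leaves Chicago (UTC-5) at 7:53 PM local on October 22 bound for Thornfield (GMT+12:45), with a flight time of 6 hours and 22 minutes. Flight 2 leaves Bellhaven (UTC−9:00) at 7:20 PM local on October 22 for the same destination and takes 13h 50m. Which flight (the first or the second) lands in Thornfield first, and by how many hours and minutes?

the first, by 10 hours 55 minutes

Flight 1 in UTC: 7:53 PM + 5:00 = 12:53 AM on Oct 23.
+6 hours and 22 minutes → arrive 7:15 AM UTC on Oct 23.
Flight 2 in UTC: 7:20 PM + 9:00 = 4:20 AM on Oct 23.
+13 hours 50 minutes → arrive 6:10 PM UTC on Oct 23.
Flight 1 lands earlier by 10 hours 55 minutes.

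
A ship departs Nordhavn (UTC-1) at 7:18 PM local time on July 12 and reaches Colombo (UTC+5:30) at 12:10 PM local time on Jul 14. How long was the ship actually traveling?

34 hours 22 minutes

Departure in UTC: 7:18 PM + 1:00 = 8:18 PM on Jul 12.
Arrival in UTC: 12:10 PM − 5:30 = 6:40 AM on Jul 14.
Elapsed = 6:40 AM − 8:18 PM (+2 days) = 34 hours 22 minutes.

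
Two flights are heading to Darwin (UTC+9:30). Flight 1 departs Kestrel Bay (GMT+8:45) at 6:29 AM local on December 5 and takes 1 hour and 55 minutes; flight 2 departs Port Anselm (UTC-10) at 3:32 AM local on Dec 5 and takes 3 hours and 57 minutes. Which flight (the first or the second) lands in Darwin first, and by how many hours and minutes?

the first, by 17 hours 50 minutes

Flight 1 in UTC: 6:29 AM − 8:45 = 9:44 PM on Dec 4.
+1 hour and 55 minutes → arrive 11:39 PM UTC on Dec 4.
Flight 2 in UTC: 3:32 AM + 10:00 = 1:32 PM on Dec 5.
+3 hours 57 minutes → arrive 5:29 PM UTC on Dec 5.
Flight 1 lands earlier by 17 hours 50 minutes.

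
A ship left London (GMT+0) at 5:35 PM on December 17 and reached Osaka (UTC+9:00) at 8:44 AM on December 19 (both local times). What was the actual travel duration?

30 hours 9 minutes

Osaka is 9:00 ahead of London.
Clock-face elapsed time (ignoring zones) is 39 hours 9 minutes.
Actual elapsed = 39 hours 9 minutes − 9:00 = 30 hours 9 minutes.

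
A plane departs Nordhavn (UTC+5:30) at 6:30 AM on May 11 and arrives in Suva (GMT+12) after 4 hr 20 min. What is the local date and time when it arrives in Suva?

Convert departure to UTC: 6:30 AM − 5:30 = 1:00 AM UTC on May 11.
Add 4 hours 20 minutes travel time → 5:20 AM UTC.
Suva is UTC+12:00, so local arrival = 5:20 AM + 12:00 = 5:20 PM on May 11.

5:20 PM on May 11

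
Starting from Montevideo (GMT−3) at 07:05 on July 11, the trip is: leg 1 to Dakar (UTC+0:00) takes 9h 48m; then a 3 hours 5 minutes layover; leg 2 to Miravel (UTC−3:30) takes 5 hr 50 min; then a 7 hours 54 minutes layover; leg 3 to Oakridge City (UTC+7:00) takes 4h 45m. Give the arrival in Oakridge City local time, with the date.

Convert departure to UTC: 07:05 + 3:00 = 10:05 UTC on Jul 11.
Add 9 hours 48 minutes leg 1 → 19:53 UTC.
Add 3 hours 5 minutes layover in Dakar → 22:58 UTC.
Add 5 hours 50 minutes leg 2 → 04:48 UTC (Jul 12).
Add 7 hours and 54 minutes layover in Miravel → 12:42 UTC.
Add 4 hours and 45 minutes leg 3 → 17:27 UTC.
Oakridge City is UTC+7:00, so local arrival = 17:27 + 7:00 = 00:27 on Jul 13.

00:27 on July 13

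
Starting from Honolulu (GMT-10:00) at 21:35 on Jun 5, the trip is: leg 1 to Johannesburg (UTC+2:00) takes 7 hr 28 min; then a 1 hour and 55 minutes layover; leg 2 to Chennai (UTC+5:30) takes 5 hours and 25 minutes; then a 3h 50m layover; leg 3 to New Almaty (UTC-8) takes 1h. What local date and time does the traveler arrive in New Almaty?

Convert departure to UTC: 21:35 + 10:00 = 07:35 UTC on Jun 6.
Add 7 hours 28 minutes leg 1 → 15:03 UTC.
Add 1 hour 55 minutes layover in Johannesburg → 16:58 UTC.
Add 5 hours and 25 minutes leg 2 → 22:23 UTC.
Add 3 hours and 50 minutes layover in Chennai → 02:13 UTC (Jun 7).
Add 1 hour leg 3 → 03:13 UTC.
New Almaty is UTC−8:00, so local arrival = 03:13 − 8:00 = 19:13 on Jun 6.

19:13 on June 6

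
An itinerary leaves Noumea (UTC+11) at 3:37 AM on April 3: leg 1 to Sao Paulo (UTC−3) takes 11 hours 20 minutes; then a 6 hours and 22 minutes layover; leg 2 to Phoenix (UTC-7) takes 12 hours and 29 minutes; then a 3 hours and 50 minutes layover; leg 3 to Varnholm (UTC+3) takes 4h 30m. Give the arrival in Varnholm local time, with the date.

Convert departure to UTC: 3:37 AM − 11:00 = 4:37 PM UTC on Apr 2.
Add 11 hours and 20 minutes leg 1 → 3:57 AM UTC (Apr 3).
Add 6 hours and 22 minutes layover in Sao Paulo → 10:19 AM UTC.
Add 12 hours and 29 minutes leg 2 → 10:48 PM UTC.
Add 3 hours and 50 minutes layover in Phoenix → 2:38 AM UTC (Apr 4).
Add 4 hours and 30 minutes leg 3 → 7:08 AM UTC.
Varnholm is UTC+3:00, so local arrival = 7:08 AM + 3:00 = 10:08 AM on Apr 4.

10:08 AM on April 4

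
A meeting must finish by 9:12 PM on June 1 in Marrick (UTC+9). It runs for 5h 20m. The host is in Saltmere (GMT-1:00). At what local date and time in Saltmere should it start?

5:52 AM on Jun 1

Target end time in UTC: 9:12 PM − 9:00 = 12:12 PM on Jun 1.
Subtract 5 hours and 20 minutes → start 6:52 AM UTC on Jun 1.
Saltmere is UTC−1:00: 6:52 AM − 1:00 = 5:52 AM on Jun 1.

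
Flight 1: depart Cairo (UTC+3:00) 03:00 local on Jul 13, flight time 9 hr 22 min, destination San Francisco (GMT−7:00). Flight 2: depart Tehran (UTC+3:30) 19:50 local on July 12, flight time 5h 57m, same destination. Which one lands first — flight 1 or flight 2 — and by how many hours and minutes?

Flight 1 in UTC: 03:00 − 3:00 = 00:00 on Jul 13.
+9 hours 22 minutes → arrive 09:22 UTC on Jul 13.
Flight 2 in UTC: 19:50 − 3:30 = 16:20 on Jul 12.
+5 hours 57 minutes → arrive 22:17 UTC on Jul 12.
Flight 2 lands earlier by 11 hours 5 minutes.

the second, by 11 hours 5 minutes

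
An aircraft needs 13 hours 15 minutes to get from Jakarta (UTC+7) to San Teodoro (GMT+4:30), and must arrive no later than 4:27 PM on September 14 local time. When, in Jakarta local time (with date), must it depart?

Target arrival in UTC: 4:27 PM − 4:30 = 11:57 AM on Sep 14.
Subtract 13 hours 15 minutes → departure 10:42 PM UTC on Sep 13.
Jakarta is UTC+7:00: 10:42 PM + 7:00 = 5:42 AM on Sep 14.

5:42 AM on September 14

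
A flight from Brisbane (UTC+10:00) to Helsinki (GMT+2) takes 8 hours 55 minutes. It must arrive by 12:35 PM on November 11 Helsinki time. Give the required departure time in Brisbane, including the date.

11:40 AM on Nov 11

Target arrival in UTC: 12:35 PM − 2:00 = 10:35 AM on Nov 11.
Subtract 8 hours and 55 minutes → departure 1:40 AM UTC on Nov 11.
Brisbane is UTC+10:00: 1:40 AM + 10:00 = 11:40 AM on Nov 11.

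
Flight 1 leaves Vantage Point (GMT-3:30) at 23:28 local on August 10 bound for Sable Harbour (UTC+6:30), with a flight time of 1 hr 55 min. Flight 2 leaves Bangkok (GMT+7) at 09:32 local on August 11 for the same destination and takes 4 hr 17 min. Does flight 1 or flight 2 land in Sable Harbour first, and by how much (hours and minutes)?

the first, by 1 hour 56 minutes

Flight 1 in UTC: 23:28 + 3:30 = 02:58 on Aug 11.
+1 hour 55 minutes → arrive 04:53 UTC on Aug 11.
Flight 2 in UTC: 09:32 − 7:00 = 02:32 on Aug 11.
+4 hours and 17 minutes → arrive 06:49 UTC on Aug 11.
Flight 1 lands earlier by 1 hour 56 minutes.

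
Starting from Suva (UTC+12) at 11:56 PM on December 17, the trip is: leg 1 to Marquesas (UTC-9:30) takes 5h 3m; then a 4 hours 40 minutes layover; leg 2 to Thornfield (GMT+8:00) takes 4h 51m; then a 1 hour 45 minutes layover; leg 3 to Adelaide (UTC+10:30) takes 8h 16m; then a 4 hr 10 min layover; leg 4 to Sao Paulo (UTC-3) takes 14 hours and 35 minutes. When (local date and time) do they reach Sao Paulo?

4:16 AM on December 19

Convert departure to UTC: 11:56 PM − 12:00 = 11:56 AM UTC on Dec 17.
Add 5 hours 3 minutes leg 1 → 4:59 PM UTC.
Add 4 hours 40 minutes layover in Marquesas → 9:39 PM UTC.
Add 4 hours and 51 minutes leg 2 → 2:30 AM UTC (Dec 18).
Add 1 hour and 45 minutes layover in Thornfield → 4:15 AM UTC.
Add 8 hours 16 minutes leg 3 → 12:31 PM UTC.
Add 4 hours and 10 minutes layover in Adelaide → 4:41 PM UTC.
Add 14 hours and 35 minutes leg 4 → 7:16 AM UTC (Dec 19).
Sao Paulo is UTC−3:00, so local arrival = 7:16 AM − 3:00 = 4:16 AM on Dec 19.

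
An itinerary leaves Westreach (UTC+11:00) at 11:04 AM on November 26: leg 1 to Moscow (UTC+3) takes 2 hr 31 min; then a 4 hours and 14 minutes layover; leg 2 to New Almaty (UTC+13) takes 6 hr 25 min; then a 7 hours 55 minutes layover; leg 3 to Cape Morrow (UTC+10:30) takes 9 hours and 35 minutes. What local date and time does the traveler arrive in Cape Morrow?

5:14 PM on November 27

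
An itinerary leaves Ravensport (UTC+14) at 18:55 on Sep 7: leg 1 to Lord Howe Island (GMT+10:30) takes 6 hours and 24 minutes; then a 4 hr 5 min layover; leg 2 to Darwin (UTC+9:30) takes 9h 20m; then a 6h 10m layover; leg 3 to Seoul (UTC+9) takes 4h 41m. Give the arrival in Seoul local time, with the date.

Convert departure to UTC: 18:55 − 14:00 = 04:55 UTC on Sep 7.
Add 6 hours and 24 minutes leg 1 → 11:19 UTC.
Add 4 hours and 5 minutes layover in Lord Howe Island → 15:24 UTC.
Add 9 hours 20 minutes leg 2 → 00:44 UTC (Sep 8).
Add 6 hours and 10 minutes layover in Darwin → 06:54 UTC.
Add 4 hours 41 minutes leg 3 → 11:35 UTC.
Seoul is UTC+9:00, so local arrival = 11:35 + 9:00 = 20:35 on Sep 8.

20:35 on Sep 8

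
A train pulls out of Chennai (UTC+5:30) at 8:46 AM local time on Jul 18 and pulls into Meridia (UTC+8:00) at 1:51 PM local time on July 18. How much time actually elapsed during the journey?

Departure in UTC: 8:46 AM − 5:30 = 3:16 AM on Jul 18.
Arrival in UTC: 1:51 PM − 8:00 = 5:51 AM on Jul 18.
Elapsed = 5:51 AM − 3:16 AM = 2 hours 35 minutes.

2 hours 35 minutes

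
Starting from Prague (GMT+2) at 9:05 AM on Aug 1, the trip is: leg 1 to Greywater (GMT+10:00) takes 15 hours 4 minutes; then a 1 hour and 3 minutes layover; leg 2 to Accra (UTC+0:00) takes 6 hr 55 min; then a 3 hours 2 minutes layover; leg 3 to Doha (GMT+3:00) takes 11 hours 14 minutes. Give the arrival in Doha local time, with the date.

Convert departure to UTC: 9:05 AM − 2:00 = 7:05 AM UTC on Aug 1.
Add 15 hours 4 minutes leg 1 → 10:09 PM UTC.
Add 1 hour and 3 minutes layover in Greywater → 11:12 PM UTC.
Add 6 hours and 55 minutes leg 2 → 6:07 AM UTC (Aug 2).
Add 3 hours 2 minutes layover in Accra → 9:09 AM UTC.
Add 11 hours 14 minutes leg 3 → 8:23 PM UTC.
Doha is UTC+3:00, so local arrival = 8:23 PM + 3:00 = 11:23 PM on Aug 2.

11:23 PM on August 2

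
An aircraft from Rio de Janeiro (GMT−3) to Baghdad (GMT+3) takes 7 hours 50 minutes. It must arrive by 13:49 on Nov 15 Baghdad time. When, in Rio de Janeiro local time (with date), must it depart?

Target arrival in UTC: 13:49 − 3:00 = 10:49 on Nov 15.
Subtract 7 hours 50 minutes → departure 02:59 UTC on Nov 15.
Rio de Janeiro is UTC−3:00: 02:59 − 3:00 = 23:59 on Nov 14.

23:59 on November 14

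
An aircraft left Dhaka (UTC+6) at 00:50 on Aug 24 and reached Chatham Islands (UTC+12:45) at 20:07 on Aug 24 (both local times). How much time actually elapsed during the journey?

12 hours 32 minutes

Departure in UTC: 00:50 − 6:00 = 18:50 on Aug 23.
Arrival in UTC: 20:07 − 12:45 = 07:22 on Aug 24.
Elapsed = 07:22 − 18:50 (+1 day) = 12 hours 32 minutes.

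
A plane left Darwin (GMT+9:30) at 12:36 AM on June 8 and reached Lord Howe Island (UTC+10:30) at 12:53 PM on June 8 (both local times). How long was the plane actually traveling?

11 hours 17 minutes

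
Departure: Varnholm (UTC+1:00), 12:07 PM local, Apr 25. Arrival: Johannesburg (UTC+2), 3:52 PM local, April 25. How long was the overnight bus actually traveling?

2 hours 45 minutes

Johannesburg is 1:00 ahead of Varnholm.
Clock-face elapsed time (ignoring zones) is 3 hours 45 minutes.
Actual elapsed = 3 hours 45 minutes − 1:00 = 2 hours 45 minutes.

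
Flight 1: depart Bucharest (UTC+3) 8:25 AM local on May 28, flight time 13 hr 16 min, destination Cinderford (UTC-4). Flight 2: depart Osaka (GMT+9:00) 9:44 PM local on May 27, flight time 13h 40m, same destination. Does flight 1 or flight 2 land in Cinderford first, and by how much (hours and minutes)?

Flight 1 in UTC: 8:25 AM − 3:00 = 5:25 AM on May 28.
+13 hours and 16 minutes → arrive 6:41 PM UTC on May 28.
Flight 2 in UTC: 9:44 PM − 9:00 = 12:44 PM on May 27.
+13 hours and 40 minutes → arrive 2:24 AM UTC on May 28.
Flight 2 lands earlier by 16 hours 17 minutes.

the second, by 16 hours 17 minutes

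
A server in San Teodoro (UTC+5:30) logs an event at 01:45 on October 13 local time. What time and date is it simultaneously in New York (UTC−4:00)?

16:15 on October 12

In UTC: 01:45 − 5:30 = 20:15 on Oct 12.
New York is UTC−4:00: 20:15 − 4:00 = 16:15 on Oct 12.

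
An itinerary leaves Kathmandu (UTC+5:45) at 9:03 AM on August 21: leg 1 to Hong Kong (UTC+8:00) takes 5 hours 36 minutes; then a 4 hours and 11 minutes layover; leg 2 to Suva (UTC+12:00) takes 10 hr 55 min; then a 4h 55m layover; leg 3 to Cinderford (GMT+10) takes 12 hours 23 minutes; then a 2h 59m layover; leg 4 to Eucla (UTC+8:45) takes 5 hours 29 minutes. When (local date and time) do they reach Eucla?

10:31 AM on August 23

Convert departure to UTC: 9:03 AM − 5:45 = 3:18 AM UTC on Aug 21.
Add 5 hours and 36 minutes leg 1 → 8:54 AM UTC.
Add 4 hours and 11 minutes layover in Hong Kong → 1:05 PM UTC.
Add 10 hours 55 minutes leg 2 → 12:00 AM UTC (Aug 22).
Add 4 hours 55 minutes layover in Suva → 4:55 AM UTC.
Add 12 hours and 23 minutes leg 3 → 5:18 PM UTC.
Add 2 hours 59 minutes layover in Cinderford → 8:17 PM UTC.
Add 5 hours and 29 minutes leg 4 → 1:46 AM UTC (Aug 23).
Eucla is UTC+8:45, so local arrival = 1:46 AM + 8:45 = 10:31 AM on Aug 23.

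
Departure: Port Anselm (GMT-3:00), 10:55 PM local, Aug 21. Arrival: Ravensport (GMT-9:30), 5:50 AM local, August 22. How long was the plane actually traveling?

Departure in UTC: 10:55 PM + 3:00 = 1:55 AM on Aug 22.
Arrival in UTC: 5:50 AM + 9:30 = 3:20 PM on Aug 22.
Elapsed = 3:20 PM − 1:55 AM = 13 hours 25 minutes.

13 hours 25 minutes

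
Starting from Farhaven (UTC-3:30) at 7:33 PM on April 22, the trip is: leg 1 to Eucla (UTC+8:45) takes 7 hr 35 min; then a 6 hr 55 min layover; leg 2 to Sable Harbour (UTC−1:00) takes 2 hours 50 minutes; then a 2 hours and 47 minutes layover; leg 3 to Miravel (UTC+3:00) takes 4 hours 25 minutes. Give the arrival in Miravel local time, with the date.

Convert departure to UTC: 7:33 PM + 3:30 = 11:03 PM UTC on Apr 22.
Add 7 hours and 35 minutes leg 1 → 6:38 AM UTC (Apr 23).
Add 6 hours 55 minutes layover in Eucla → 1:33 PM UTC.
Add 2 hours 50 minutes leg 2 → 4:23 PM UTC.
Add 2 hours and 47 minutes layover in Sable Harbour → 7:10 PM UTC.
Add 4 hours and 25 minutes leg 3 → 11:35 PM UTC.
Miravel is UTC+3:00, so local arrival = 11:35 PM + 3:00 = 2:35 AM on Apr 24.

2:35 AM on April 24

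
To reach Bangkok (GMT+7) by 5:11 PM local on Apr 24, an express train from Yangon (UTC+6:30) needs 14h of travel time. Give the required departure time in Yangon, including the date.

2:41 AM on April 24

Target arrival in UTC: 5:11 PM − 7:00 = 10:11 AM on Apr 24.
Subtract 14 hours → departure 8:11 PM UTC on Apr 23.
Yangon is UTC+6:30: 8:11 PM + 6:30 = 2:41 AM on Apr 24.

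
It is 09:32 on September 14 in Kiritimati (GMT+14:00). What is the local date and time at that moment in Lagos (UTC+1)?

In UTC: 09:32 − 14:00 = 19:32 on Sep 13.
Lagos is UTC+1:00: 19:32 + 1:00 = 20:32 on Sep 13.

20:32 on September 13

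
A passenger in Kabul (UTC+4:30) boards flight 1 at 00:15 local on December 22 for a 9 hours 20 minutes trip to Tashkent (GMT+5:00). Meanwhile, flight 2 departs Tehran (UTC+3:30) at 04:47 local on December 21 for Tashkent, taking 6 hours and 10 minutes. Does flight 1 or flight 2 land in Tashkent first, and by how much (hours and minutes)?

the second, by 21 hours 38 minutes

Flight 1 in UTC: 00:15 − 4:30 = 19:45 on Dec 21.
+9 hours 20 minutes → arrive 05:05 UTC on Dec 22.
Flight 2 in UTC: 04:47 − 3:30 = 01:17 on Dec 21.
+6 hours 10 minutes → arrive 07:27 UTC on Dec 21.
Flight 2 lands earlier by 21 hours 38 minutes.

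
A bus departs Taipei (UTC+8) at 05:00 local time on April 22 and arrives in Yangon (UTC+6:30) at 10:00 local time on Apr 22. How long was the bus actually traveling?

6 hours 30 minutes

Departure in UTC: 05:00 − 8:00 = 21:00 on Apr 21.
Arrival in UTC: 10:00 − 6:30 = 03:30 on Apr 22.
Elapsed = 03:30 − 21:00 (+1 day) = 6 hours 30 minutes.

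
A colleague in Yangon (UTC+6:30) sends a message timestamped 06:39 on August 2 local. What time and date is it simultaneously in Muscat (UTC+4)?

04:09 on August 2

In UTC: 06:39 − 6:30 = 00:09 on Aug 2.
Muscat is UTC+4:00: 00:09 + 4:00 = 04:09 on Aug 2.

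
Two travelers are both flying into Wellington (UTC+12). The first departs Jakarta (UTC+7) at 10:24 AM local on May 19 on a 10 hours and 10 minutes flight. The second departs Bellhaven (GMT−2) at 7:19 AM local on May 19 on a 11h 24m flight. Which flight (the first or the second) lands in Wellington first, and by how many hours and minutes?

Flight 1 in UTC: 10:24 AM − 7:00 = 3:24 AM on May 19.
+10 hours 10 minutes → arrive 1:34 PM UTC on May 19.
Flight 2 in UTC: 7:19 AM + 2:00 = 9:19 AM on May 19.
+11 hours 24 minutes → arrive 8:43 PM UTC on May 19.
Flight 1 lands earlier by 7 hours 9 minutes.

the first, by 7 hours 9 minutes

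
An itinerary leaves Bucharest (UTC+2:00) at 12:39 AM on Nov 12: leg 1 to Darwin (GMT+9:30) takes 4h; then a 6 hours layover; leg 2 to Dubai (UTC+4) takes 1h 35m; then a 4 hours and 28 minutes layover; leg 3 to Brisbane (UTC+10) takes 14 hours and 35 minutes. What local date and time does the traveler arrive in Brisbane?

Convert departure to UTC: 12:39 AM − 2:00 = 10:39 PM UTC on Nov 11.
Add 4 hours leg 1 → 2:39 AM UTC (Nov 12).
Add 6 hours layover in Darwin → 8:39 AM UTC.
Add 1 hour 35 minutes leg 2 → 10:14 AM UTC.
Add 4 hours and 28 minutes layover in Dubai → 2:42 PM UTC.
Add 14 hours 35 minutes leg 3 → 5:17 AM UTC (Nov 13).
Brisbane is UTC+10:00, so local arrival = 5:17 AM + 10:00 = 3:17 PM on Nov 13.

3:17 PM on November 13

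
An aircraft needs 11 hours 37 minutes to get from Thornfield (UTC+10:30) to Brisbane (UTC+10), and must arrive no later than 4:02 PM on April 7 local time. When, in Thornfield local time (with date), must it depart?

Target arrival in UTC: 4:02 PM − 10:00 = 6:02 AM on Apr 7.
Subtract 11 hours and 37 minutes → departure 6:25 PM UTC on Apr 6.
Thornfield is UTC+10:30: 6:25 PM + 10:30 = 4:55 AM on Apr 7.

4:55 AM on April 7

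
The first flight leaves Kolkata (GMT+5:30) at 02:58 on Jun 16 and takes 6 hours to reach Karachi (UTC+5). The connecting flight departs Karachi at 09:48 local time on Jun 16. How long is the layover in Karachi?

1 hour 20 minutes

Convert departure to UTC: 02:58 − 5:30 = 21:28 UTC on Jun 15.
Add 6 hours flight time → 03:28 UTC (Jun 16).
Karachi is UTC+5:00, so local arrival = 03:28 + 5:00 = 08:28 on Jun 16.
Layover = 09:48 − 08:28 = 1 hour 20 minutes.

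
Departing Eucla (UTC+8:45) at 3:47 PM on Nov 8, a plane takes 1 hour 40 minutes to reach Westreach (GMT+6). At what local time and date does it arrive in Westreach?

Westreach is 2:45 behind Eucla.
After 1 hour and 40 minutes it is 5:27 PM in Eucla.
Shift by the zone difference: 5:27 PM − 2:45 = 2:42 PM on Nov 8 in Westreach.

2:42 PM on November 8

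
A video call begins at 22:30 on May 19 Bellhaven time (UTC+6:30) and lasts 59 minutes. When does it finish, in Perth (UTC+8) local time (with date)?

00:59 on May 20

Convert start to UTC: 22:30 − 6:30 = 16:00 UTC on May 19.
Add 59 minutes duration → 16:59 UTC.
Perth is UTC+8:00, so local end time = 16:59 + 8:00 = 00:59 on May 20.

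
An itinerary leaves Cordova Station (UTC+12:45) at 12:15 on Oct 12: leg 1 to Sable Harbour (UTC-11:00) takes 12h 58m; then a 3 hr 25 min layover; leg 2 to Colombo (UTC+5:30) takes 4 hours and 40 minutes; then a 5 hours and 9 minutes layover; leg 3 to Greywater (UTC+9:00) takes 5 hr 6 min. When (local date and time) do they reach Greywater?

Convert departure to UTC: 12:15 − 12:45 = 23:30 UTC on Oct 11.
Add 12 hours 58 minutes leg 1 → 12:28 UTC (Oct 12).
Add 3 hours 25 minutes layover in Sable Harbour → 15:53 UTC.
Add 4 hours 40 minutes leg 2 → 20:33 UTC.
Add 5 hours 9 minutes layover in Colombo → 01:42 UTC (Oct 13).
Add 5 hours and 6 minutes leg 3 → 06:48 UTC.
Greywater is UTC+9:00, so local arrival = 06:48 + 9:00 = 15:48 on Oct 13.

15:48 on October 13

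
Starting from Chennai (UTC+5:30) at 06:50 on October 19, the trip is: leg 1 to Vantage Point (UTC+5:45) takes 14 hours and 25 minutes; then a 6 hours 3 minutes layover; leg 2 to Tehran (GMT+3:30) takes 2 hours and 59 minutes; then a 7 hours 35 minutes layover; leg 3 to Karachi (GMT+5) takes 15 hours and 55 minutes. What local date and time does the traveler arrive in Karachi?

05:17 on Oct 21

Convert departure to UTC: 06:50 − 5:30 = 01:20 UTC on Oct 19.
Add 14 hours 25 minutes leg 1 → 15:45 UTC.
Add 6 hours 3 minutes layover in Vantage Point → 21:48 UTC.
Add 2 hours and 59 minutes leg 2 → 00:47 UTC (Oct 20).
Add 7 hours 35 minutes layover in Tehran → 08:22 UTC.
Add 15 hours 55 minutes leg 3 → 00:17 UTC (Oct 21).
Karachi is UTC+5:00, so local arrival = 00:17 + 5:00 = 05:17 on Oct 21.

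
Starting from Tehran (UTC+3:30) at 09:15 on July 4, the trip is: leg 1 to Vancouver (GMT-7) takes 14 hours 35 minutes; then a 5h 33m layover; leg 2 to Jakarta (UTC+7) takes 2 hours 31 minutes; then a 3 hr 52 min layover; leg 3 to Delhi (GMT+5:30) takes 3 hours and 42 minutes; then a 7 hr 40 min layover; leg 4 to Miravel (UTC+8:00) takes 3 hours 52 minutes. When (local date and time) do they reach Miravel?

07:30 on Jul 6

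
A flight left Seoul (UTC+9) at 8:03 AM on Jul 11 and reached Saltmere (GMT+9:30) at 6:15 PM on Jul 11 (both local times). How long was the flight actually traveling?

9 hours 42 minutes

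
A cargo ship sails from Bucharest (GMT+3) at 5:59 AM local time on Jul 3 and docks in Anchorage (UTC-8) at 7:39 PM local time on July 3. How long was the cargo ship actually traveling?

Departure in UTC: 5:59 AM − 3:00 = 2:59 AM on Jul 3.
Arrival in UTC: 7:39 PM + 8:00 = 3:39 AM on Jul 4.
Elapsed = 3:39 AM − 2:59 AM (+1 day) = 24 hours 40 minutes.

24 hours 40 minutes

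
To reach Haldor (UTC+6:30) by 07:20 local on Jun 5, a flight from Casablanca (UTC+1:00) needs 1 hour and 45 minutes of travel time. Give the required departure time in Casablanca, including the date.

Target arrival in UTC: 07:20 − 6:30 = 00:50 on Jun 5.
Subtract 1 hour and 45 minutes → departure 23:05 UTC on Jun 4.
Casablanca is UTC+1:00: 23:05 + 1:00 = 00:05 on Jun 5.

00:05 on June 5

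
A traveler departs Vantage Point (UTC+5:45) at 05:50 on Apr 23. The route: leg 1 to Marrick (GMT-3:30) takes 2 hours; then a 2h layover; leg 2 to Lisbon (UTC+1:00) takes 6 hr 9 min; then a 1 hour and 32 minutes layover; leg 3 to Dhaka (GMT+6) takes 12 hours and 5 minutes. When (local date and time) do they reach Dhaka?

Convert departure to UTC: 05:50 − 5:45 = 00:05 UTC on Apr 23.
Add 2 hours leg 1 → 02:05 UTC.
Add 2 hours layover in Marrick → 04:05 UTC.
Add 6 hours 9 minutes leg 2 → 10:14 UTC.
Add 1 hour and 32 minutes layover in Lisbon → 11:46 UTC.
Add 12 hours and 5 minutes leg 3 → 23:51 UTC.
Dhaka is UTC+6:00, so local arrival = 23:51 + 6:00 = 05:51 on Apr 24.

05:51 on April 24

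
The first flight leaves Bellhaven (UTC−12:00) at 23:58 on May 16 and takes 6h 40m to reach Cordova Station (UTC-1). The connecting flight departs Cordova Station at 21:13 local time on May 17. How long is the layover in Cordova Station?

Convert departure to UTC: 23:58 + 12:00 = 11:58 UTC on May 17.
Add 6 hours and 40 minutes flight time → 18:38 UTC.
Cordova Station is UTC−1:00, so local arrival = 18:38 − 1:00 = 17:38 on May 17.
Layover = 21:13 − 17:38 = 3 hours 35 minutes.

3 hours 35 minutes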